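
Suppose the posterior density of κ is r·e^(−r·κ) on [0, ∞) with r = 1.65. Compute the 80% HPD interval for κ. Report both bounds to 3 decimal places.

The exponential density is strictly decreasing on [0, ∞), so the HPD interval is anchored at 0: [0, q] with P(κ ≤ q) = 0.80.
q = −ln(1 − 0.80) / 1.65 = 1.6094 / 1.65 = 0.975.

[0.000, 0.975]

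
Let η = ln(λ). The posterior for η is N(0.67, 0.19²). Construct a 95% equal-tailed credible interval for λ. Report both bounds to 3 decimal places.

[1.347, 2.836]

On the log scale the 95% interval is 0.67 ± 1.960 × 0.19 = [0.2976, 1.0424].
Exponentiate: [e^0.2976, e^1.0424] = [1.347, 2.836].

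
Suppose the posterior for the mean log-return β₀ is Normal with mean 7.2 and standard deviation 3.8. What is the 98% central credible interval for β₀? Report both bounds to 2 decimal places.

The posterior is symmetric, so the 98% equal-tailed interval is β₀ = 7.2 ± z·3.8 with z = 2.326.
Half-width: 2.326 × 3.8 = 8.84.
7.2 − 8.84 = -1.64; 7.2 + 8.84 = 16.04.

[-1.64, 16.04]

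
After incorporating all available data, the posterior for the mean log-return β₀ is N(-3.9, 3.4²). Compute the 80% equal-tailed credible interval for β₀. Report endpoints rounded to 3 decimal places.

The posterior is symmetric, so the 80% equal-tailed interval is β₀ = -3.9 ± z·3.4 with z = 1.282.
Half-width: 1.282 × 3.4 = 4.357.
-3.9 − 4.357 = -8.257; -3.9 + 4.357 = 0.457.

[-8.257, 0.457]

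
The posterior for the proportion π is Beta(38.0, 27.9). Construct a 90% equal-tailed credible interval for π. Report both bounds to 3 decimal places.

[0.476, 0.675]

Posterior: Beta(38.0, 27.9).
Equal-tailed 90% interval: the 0.05 and 0.95 quantiles of Beta(38.0, 27.9).
Posterior mean ≈ 0.577, SD ≈ 0.060; a Normal approximation gives roughly [0.477, 0.676].
Exact: F⁻¹(0.05) = 0.476; F⁻¹(0.95) = 0.675.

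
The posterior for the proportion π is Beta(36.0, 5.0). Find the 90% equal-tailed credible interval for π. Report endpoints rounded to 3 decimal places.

[0.786, 0.949]

Posterior: Beta(36.0, 5.0).
Equal-tailed 90% interval: the 0.05 and 0.95 quantiles of Beta(36.0, 5.0).
Posterior mean ≈ 0.878, SD ≈ 0.050; a Normal approximation gives roughly [0.795, 0.961].
Exact: F⁻¹(0.05) = 0.786; F⁻¹(0.95) = 0.949.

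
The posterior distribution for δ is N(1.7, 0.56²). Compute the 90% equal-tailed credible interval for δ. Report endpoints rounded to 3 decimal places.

The posterior is symmetric, so the 90% equal-tailed interval is δ = 1.7 ± z·0.56 with z = 1.645.
Half-width: 1.645 × 0.56 = 0.921.
1.7 − 0.921 = 0.779; 1.7 + 0.921 = 2.621.

[0.779, 2.621]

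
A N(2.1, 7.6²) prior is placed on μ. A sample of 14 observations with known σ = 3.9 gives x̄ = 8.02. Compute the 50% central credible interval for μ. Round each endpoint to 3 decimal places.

[7.214, 8.607]

Posterior precision = 1/7.6² + 14/3.9² = 0.0173 + 0.9204 = 0.9378, so posterior SD = 1.0327.
Posterior mean = (2.1/7.6² + 14·8.02/3.9²) / 0.9378 = 7.9107.
Interval: 7.9107 ± 0.674 × 1.0327 → [7.214, 8.607].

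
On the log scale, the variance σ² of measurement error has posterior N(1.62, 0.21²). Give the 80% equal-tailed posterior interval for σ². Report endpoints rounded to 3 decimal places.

On the log scale the 80% interval is 1.62 ± 1.282 × 0.21 = [1.3509, 1.8891].
Exponentiate: [e^1.3509, e^1.8891] = [3.861, 6.614].

[3.861, 6.614]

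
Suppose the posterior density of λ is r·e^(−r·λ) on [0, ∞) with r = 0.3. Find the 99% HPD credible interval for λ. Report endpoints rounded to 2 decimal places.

The exponential density is strictly decreasing on [0, ∞), so the HPD interval is anchored at 0: [0, q] with P(λ ≤ q) = 0.99.
q = −ln(1 − 0.99) / 0.3 = 4.6052 / 0.3 = 15.35.

[0.00, 15.35]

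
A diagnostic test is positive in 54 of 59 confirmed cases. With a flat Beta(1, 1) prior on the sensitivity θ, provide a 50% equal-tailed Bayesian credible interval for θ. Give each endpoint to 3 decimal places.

Posterior: Beta(1+54, 1+5) = Beta(55, 6).
Equal-tailed 50% interval: the 0.25 and 0.75 quantiles of Beta(55, 6).
Posterior mean ≈ 0.902, SD ≈ 0.038; a Normal approximation gives roughly [0.876, 0.927].
Exact: F⁻¹(0.25) = 0.879; F⁻¹(0.75) = 0.929.

[0.879, 0.929]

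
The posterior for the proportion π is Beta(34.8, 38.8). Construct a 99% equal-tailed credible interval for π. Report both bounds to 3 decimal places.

Posterior: Beta(34.8, 38.8).
Equal-tailed 99% interval: the 0.005 and 0.995 quantiles of Beta(34.8, 38.8).
Posterior mean ≈ 0.473, SD ≈ 0.058; a Normal approximation gives roughly [0.324, 0.622].
Exact: F⁻¹(0.005) = 0.327; F⁻¹(0.995) = 0.621.

[0.327, 0.621]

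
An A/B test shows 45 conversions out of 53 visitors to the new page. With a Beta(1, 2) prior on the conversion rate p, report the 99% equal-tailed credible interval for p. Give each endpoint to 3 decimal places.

Posterior: Beta(1+45, 2+8) = Beta(46, 10).
Equal-tailed 99% interval: the 0.005 and 0.995 quantiles of Beta(46, 10).
Posterior mean ≈ 0.821, SD ≈ 0.051; a Normal approximation gives roughly [0.691, 0.952].
Exact: F⁻¹(0.005) = 0.672; F⁻¹(0.995) = 0.929.

[0.672, 0.929]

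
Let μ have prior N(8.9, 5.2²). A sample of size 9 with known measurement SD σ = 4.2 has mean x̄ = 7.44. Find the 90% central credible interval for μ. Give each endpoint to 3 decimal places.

Posterior precision = 1/5.2² + 9/4.2² = 0.0370 + 0.5102 = 0.5472, so posterior SD = 1.3519.
Posterior mean = (8.9/5.2² + 9·7.44/4.2²) / 0.5472 = 7.5387.
Interval: 7.5387 ± 1.645 × 1.3519 → [5.315, 9.762].

[5.315, 9.762]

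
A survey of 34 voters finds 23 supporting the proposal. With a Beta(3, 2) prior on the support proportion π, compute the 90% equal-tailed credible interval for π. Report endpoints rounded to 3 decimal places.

Posterior: Beta(3+23, 2+11) = Beta(26, 13).
Equal-tailed 90% interval: the 0.05 and 0.95 quantiles of Beta(26, 13).
Posterior mean ≈ 0.667, SD ≈ 0.075; a Normal approximation gives roughly [0.544, 0.789].
Exact: F⁻¹(0.05) = 0.539; F⁻¹(0.95) = 0.784.

[0.539, 0.784]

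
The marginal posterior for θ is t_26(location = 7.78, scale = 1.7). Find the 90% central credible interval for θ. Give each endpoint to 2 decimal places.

[4.88, 10.68]

The t_26 distribution is symmetric; the 90% interval is 7.78 ± t·1.7 with t_{0.95,26} = 1.706.
Half-width: 1.706 × 1.7 = 2.90.
7.78 − 2.90 = 4.88; 7.78 + 2.90 = 10.68.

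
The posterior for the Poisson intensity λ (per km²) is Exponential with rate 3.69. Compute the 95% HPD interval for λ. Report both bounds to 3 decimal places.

[0.000, 0.812]

The exponential density is strictly decreasing on [0, ∞), so the HPD interval is anchored at 0: [0, q] with P(λ ≤ q) = 0.95.
q = −ln(1 − 0.95) / 3.69 = 2.9957 / 3.69 = 0.812.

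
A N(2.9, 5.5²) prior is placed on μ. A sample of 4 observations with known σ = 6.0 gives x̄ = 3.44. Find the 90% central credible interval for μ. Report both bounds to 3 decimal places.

Posterior precision = 1/5.5² + 4/6.0² = 0.0331 + 0.1111 = 0.1442, so posterior SD = 2.6337.
Posterior mean = (2.9/5.5² + 4·3.44/6.0²) / 0.1442 = 3.3162.
Interval: 3.3162 ± 1.645 × 2.6337 → [-1.016, 7.648].

[-1.016, 7.648]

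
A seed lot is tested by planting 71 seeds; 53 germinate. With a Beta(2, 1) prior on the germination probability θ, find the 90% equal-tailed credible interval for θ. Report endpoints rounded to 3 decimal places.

[0.657, 0.822]

Posterior: Beta(2+53, 1+18) = Beta(55, 19).
Equal-tailed 90% interval: the 0.05 and 0.95 quantiles of Beta(55, 19).
Posterior mean ≈ 0.743, SD ≈ 0.050; a Normal approximation gives roughly [0.660, 0.826].
Exact: F⁻¹(0.05) = 0.657; F⁻¹(0.95) = 0.822.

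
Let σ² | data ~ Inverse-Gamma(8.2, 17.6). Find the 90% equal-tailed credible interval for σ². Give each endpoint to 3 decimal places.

Inverse-Gamma(8.2, 17.6) quantiles: F⁻¹(0.05) and F⁻¹(0.95).
Equivalently, 1/σ² ~ Gamma(8.2, rate = 17.6); invert its 0.95 and 0.05 quantiles.
Posterior mean ≈ 2.444, SD ≈ 0.982; a Normal approximation gives roughly [0.830, 4.059].
Exact: lower = 1.313; upper = 4.269.

[1.313, 4.269]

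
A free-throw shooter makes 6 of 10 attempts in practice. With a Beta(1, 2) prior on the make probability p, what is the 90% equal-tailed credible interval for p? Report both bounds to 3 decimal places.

[0.315, 0.755]

Posterior: Beta(1+6, 2+4) = Beta(7, 6).
Equal-tailed 90% interval: the 0.05 and 0.95 quantiles of Beta(7, 6).
Posterior mean ≈ 0.538, SD ≈ 0.133; a Normal approximation gives roughly [0.319, 0.758].
Exact: F⁻¹(0.05) = 0.315; F⁻¹(0.95) = 0.755.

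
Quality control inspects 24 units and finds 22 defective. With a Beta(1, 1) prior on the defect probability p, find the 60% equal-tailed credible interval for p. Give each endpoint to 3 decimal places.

[0.837, 0.938]

Posterior: Beta(1+22, 1+2) = Beta(23, 3).
Equal-tailed 60% interval: the 0.2 and 0.8 quantiles of Beta(23, 3).
Posterior mean ≈ 0.885, SD ≈ 0.061; a Normal approximation gives roughly [0.833, 0.936].
Exact: F⁻¹(0.2) = 0.837; F⁻¹(0.8) = 0.938.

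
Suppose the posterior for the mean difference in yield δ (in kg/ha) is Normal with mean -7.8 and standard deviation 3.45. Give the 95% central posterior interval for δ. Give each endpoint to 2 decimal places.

[-14.56, -1.04]

The posterior is symmetric, so the 95% equal-tailed interval is δ = -7.8 ± z·3.45 with z = 1.960.
Half-width: 1.960 × 3.45 = 6.76.
-7.8 − 6.76 = -14.56; -7.8 + 6.76 = -1.04.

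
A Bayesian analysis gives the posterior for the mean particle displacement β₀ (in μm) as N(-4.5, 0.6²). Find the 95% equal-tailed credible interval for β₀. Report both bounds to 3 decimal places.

[-5.676, -3.324]

The posterior is symmetric, so the 95% equal-tailed interval is β₀ = -4.5 ± z·0.6 with z = 1.960.
Half-width: 1.960 × 0.6 = 1.176.
-4.5 − 1.176 = -5.676; -4.5 + 1.176 = -3.324.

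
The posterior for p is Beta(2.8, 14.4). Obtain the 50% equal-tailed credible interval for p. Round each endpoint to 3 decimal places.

[0.098, 0.214]

Posterior: Beta(2.8, 14.4).
Equal-tailed 50% interval: the 0.25 and 0.75 quantiles of Beta(2.8, 14.4).
Posterior mean ≈ 0.163, SD ≈ 0.087; a Normal approximation gives roughly [0.104, 0.221].
Exact: F⁻¹(0.25) = 0.098; F⁻¹(0.75) = 0.214.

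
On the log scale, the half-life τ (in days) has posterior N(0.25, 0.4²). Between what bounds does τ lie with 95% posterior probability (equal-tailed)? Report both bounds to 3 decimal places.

On the log scale the 95% interval is 0.25 ± 1.960 × 0.4 = [-0.5340, 1.0340].
Exponentiate: [e^-0.5340, e^1.0340] = [0.586, 2.812].

[0.586, 2.812]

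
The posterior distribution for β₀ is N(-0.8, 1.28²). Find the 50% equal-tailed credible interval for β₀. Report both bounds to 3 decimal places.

The posterior is symmetric, so the 50% equal-tailed interval is β₀ = -0.8 ± z·1.28 with z = 0.674.
Half-width: 0.674 × 1.28 = 0.863.
-0.8 − 0.863 = -1.663; -0.8 + 0.863 = 0.063.

[-1.663, 0.063]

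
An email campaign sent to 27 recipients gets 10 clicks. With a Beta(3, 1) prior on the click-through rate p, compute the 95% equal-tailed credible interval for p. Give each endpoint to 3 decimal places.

[0.255, 0.594]

Posterior: Beta(3+10, 1+17) = Beta(13, 18).
Equal-tailed 95% interval: the 0.025 and 0.975 quantiles of Beta(13, 18).
Posterior mean ≈ 0.419, SD ≈ 0.087; a Normal approximation gives roughly [0.248, 0.590].
Exact: F⁻¹(0.025) = 0.255; F⁻¹(0.975) = 0.594.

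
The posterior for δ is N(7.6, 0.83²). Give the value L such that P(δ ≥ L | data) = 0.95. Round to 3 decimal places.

6.235

Need L with P(δ ≥ L) = 0.95: L = 7.6 − z_{0.05}·0.83.
z = 1.645; L = 7.6 − 1.645 × 0.83 = 6.235.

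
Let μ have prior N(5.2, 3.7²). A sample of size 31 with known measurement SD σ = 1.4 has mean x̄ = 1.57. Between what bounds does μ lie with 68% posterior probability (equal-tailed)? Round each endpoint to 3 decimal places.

Posterior precision = 1/3.7² + 31/1.4² = 0.0730 + 15.8163 = 15.8894, so posterior SD = 0.2509.
Posterior mean = (5.2/3.7² + 31·1.57/1.4²) / 15.8894 = 1.5867.
Interval: 1.5867 ± 0.994 × 0.2509 → [1.337, 1.836].

[1.337, 1.836]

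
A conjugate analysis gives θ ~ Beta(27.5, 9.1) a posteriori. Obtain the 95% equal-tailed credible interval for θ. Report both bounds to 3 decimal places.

[0.601, 0.875]

Posterior: Beta(27.5, 9.1).
Equal-tailed 95% interval: the 0.025 and 0.975 quantiles of Beta(27.5, 9.1).
Posterior mean ≈ 0.751, SD ≈ 0.070; a Normal approximation gives roughly [0.613, 0.890].
Exact: F⁻¹(0.025) = 0.601; F⁻¹(0.975) = 0.875.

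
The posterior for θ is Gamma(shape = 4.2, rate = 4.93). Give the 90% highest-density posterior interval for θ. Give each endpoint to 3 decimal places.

[0.212, 1.467]

The posterior is unimodal and skewed, so the HPD interval has equal density at both endpoints and is the shortest 90% interval.
Solving f(0.212) = f(1.467) with F(1.467) − F(0.212) = 0.90 gives [0.212, 1.467].
For comparison, the equal-tailed interval is [0.301, 1.630]; the HPD is narrower and shifted toward the mode.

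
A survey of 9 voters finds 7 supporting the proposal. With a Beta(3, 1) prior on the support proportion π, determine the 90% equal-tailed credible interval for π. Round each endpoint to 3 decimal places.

[0.562, 0.928]

Posterior: Beta(3+7, 1+2) = Beta(10, 3).
Equal-tailed 90% interval: the 0.05 and 0.95 quantiles of Beta(10, 3).
Posterior mean ≈ 0.769, SD ≈ 0.113; a Normal approximation gives roughly [0.584, 0.954].
Exact: F⁻¹(0.05) = 0.562; F⁻¹(0.95) = 0.928.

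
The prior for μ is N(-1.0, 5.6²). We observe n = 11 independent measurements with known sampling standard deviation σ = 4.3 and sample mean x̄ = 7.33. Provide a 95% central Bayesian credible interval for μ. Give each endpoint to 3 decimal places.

[4.431, 9.382]

Posterior precision = 1/5.6² + 11/4.3² = 0.0319 + 0.5949 = 0.6268, so posterior SD = 1.2631.
Posterior mean = (-1.0/5.6² + 11·7.33/4.3²) / 0.6268 = 6.9062.
Interval: 6.9062 ± 1.960 × 1.2631 → [4.431, 9.382].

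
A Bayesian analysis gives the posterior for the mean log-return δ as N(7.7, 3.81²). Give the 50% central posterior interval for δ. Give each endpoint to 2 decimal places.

The posterior is symmetric, so the 50% equal-tailed interval is δ = 7.7 ± z·3.81 with z = 0.674.
Half-width: 0.674 × 3.81 = 2.57.
7.7 − 2.57 = 5.13; 7.7 + 2.57 = 10.27.

[5.13, 10.27]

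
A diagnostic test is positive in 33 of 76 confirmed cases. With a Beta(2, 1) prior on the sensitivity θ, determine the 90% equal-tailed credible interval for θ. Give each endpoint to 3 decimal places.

[0.352, 0.535]

Posterior: Beta(2+33, 1+43) = Beta(35, 44).
Equal-tailed 90% interval: the 0.05 and 0.95 quantiles of Beta(35, 44).
Posterior mean ≈ 0.443, SD ≈ 0.056; a Normal approximation gives roughly [0.352, 0.534].
Exact: F⁻¹(0.05) = 0.352; F⁻¹(0.95) = 0.535.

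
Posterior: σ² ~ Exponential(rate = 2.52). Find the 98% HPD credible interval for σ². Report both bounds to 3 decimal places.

The exponential density is strictly decreasing on [0, ∞), so the HPD interval is anchored at 0: [0, q] with P(σ² ≤ q) = 0.98.
q = −ln(1 − 0.98) / 2.52 = 3.9120 / 2.52 = 1.552.

[0.000, 1.552]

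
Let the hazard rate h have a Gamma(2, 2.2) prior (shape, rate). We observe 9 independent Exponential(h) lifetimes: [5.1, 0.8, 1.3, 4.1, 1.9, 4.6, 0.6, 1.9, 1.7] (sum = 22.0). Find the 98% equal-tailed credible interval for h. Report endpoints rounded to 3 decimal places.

[0.197, 0.832]

Posterior: Gamma(2+9, 2.2+22.0) = Gamma(11, 24.2) (shape, rate).
Equal-tailed 98% interval: Gamma(11, 24.2) quantiles at 0.01 and 0.99.
Posterior mean ≈ 0.455, SD ≈ 0.137; a Normal approximation gives roughly [0.136, 0.773].
Exact: lower = 0.197; upper = 0.832.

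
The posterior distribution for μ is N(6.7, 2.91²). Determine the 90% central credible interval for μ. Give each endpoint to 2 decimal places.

The posterior is symmetric, so the 90% equal-tailed interval is μ = 6.7 ± z·2.91 with z = 1.645.
Half-width: 1.645 × 2.91 = 4.79.
6.7 − 4.79 = 1.91; 6.7 + 4.79 = 11.49.

[1.91, 11.49]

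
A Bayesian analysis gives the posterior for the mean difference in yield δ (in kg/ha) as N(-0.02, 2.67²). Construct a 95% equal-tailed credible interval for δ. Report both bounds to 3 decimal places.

The posterior is symmetric, so the 95% equal-tailed interval is δ = -0.02 ± z·2.67 with z = 1.960.
Half-width: 1.960 × 2.67 = 5.233.
-0.02 − 5.233 = -5.253; -0.02 + 5.233 = 5.213.

[-5.253, 5.213]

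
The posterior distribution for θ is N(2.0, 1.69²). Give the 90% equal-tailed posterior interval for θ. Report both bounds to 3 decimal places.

[-0.780, 4.780]

The posterior is symmetric, so the 90% equal-tailed interval is θ = 2.0 ± z·1.69 with z = 1.645.
Half-width: 1.645 × 1.69 = 2.780.
2.0 − 2.780 = -0.780; 2.0 + 2.780 = 4.780.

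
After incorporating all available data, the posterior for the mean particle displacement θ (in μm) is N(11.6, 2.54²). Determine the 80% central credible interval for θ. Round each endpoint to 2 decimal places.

[8.34, 14.86]

The posterior is symmetric, so the 80% equal-tailed interval is θ = 11.6 ± z·2.54 with z = 1.282.
Half-width: 1.282 × 2.54 = 3.26.
11.6 − 3.26 = 8.34; 11.6 + 3.26 = 14.86.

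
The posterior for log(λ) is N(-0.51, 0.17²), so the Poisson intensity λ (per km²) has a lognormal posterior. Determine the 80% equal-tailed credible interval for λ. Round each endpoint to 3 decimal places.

[0.483, 0.747]

On the log scale the 80% interval is -0.51 ± 1.282 × 0.17 = [-0.7279, -0.2921].
Exponentiate: [e^-0.7279, e^-0.2921] = [0.483, 0.747].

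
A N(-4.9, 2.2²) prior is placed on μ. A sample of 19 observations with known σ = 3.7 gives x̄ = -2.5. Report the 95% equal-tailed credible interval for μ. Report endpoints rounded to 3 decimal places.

Posterior precision = 1/2.2² + 19/3.7² = 0.2066 + 1.3879 = 1.5945, so posterior SD = 0.7919.
Posterior mean = (-4.9/2.2² + 19·-2.5/3.7²) / 1.5945 = -2.8110.
Interval: -2.8110 ± 1.960 × 0.7919 → [-4.363, -1.259].

[-4.363, -1.259]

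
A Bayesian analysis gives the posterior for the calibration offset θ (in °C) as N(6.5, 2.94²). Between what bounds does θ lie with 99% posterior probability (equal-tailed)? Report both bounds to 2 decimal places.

The posterior is symmetric, so the 99% equal-tailed interval is θ = 6.5 ± z·2.94 with z = 2.576.
Half-width: 2.576 × 2.94 = 7.57.
6.5 − 7.57 = -1.07; 6.5 + 7.57 = 14.07.

[-1.07, 14.07]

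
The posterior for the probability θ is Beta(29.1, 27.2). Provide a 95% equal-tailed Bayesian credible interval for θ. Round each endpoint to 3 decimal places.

[0.387, 0.645]

Posterior: Beta(29.1, 27.2).
Equal-tailed 95% interval: the 0.025 and 0.975 quantiles of Beta(29.1, 27.2).
Posterior mean ≈ 0.517, SD ≈ 0.066; a Normal approximation gives roughly [0.387, 0.646].
Exact: F⁻¹(0.025) = 0.387; F⁻¹(0.975) = 0.645.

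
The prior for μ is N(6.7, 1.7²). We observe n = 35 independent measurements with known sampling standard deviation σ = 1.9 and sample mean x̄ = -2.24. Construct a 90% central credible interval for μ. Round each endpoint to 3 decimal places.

Posterior precision = 1/1.7² + 35/1.9² = 0.3460 + 9.6953 = 10.0413, so posterior SD = 0.3156.
Posterior mean = (6.7/1.7² + 35·-2.24/1.9²) / 10.0413 = -1.9319.
Interval: -1.9319 ± 1.645 × 0.3156 → [-2.451, -1.413].

[-2.451, -1.413]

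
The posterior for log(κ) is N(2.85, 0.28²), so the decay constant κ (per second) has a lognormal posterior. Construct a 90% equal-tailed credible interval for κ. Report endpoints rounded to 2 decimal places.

[10.91, 27.40]

On the log scale the 90% interval is 2.85 ± 1.645 × 0.28 = [2.3894, 3.3106].
Exponentiate: [e^2.3894, e^3.3106] = [10.91, 27.40].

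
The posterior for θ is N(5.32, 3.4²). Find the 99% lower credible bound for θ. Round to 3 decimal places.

-2.590

Need L with P(θ ≥ L) = 0.99: L = 5.32 − z_{0.01}·3.4.
z = 2.326; L = 5.32 − 2.326 × 3.4 = -2.590.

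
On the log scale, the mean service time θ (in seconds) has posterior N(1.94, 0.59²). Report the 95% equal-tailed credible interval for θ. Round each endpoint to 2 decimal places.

On the log scale the 95% interval is 1.94 ± 1.960 × 0.59 = [0.7836, 3.0964].
Exponentiate: [e^0.7836, e^3.0964] = [2.19, 22.12].

[2.19, 22.12]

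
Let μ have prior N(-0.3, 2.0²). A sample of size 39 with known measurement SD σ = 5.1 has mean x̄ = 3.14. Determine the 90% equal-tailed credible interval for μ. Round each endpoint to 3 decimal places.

[1.405, 3.892]

Posterior precision = 1/2.0² + 39/5.1² = 0.2500 + 1.4994 = 1.7494, so posterior SD = 0.7561.
Posterior mean = (-0.3/2.0² + 39·3.14/5.1²) / 1.7494 = 2.6484.
Interval: 2.6484 ± 1.645 × 0.7561 → [1.405, 3.892].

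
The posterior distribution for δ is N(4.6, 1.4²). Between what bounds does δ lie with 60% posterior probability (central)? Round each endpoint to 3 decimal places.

[3.422, 5.778]

The posterior is symmetric, so the 60% equal-tailed interval is δ = 4.6 ± z·1.4 with z = 0.842.
Half-width: 0.842 × 1.4 = 1.178.
4.6 − 1.178 = 3.422; 4.6 + 1.178 = 5.778.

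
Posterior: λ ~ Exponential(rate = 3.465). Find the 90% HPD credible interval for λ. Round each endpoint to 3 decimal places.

The exponential density is strictly decreasing on [0, ∞), so the HPD interval is anchored at 0: [0, q] with P(λ ≤ q) = 0.90.
q = −ln(1 − 0.90) / 3.465 = 2.3026 / 3.465 = 0.665.

[0.000, 0.665]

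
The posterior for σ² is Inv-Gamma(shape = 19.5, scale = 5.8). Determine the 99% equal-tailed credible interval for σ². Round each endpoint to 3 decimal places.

[0.177, 0.580]

Inverse-Gamma(19.5, 5.8) quantiles: F⁻¹(0.005) and F⁻¹(0.995).
Equivalently, 1/σ² ~ Gamma(19.5, rate = 5.8); invert its 0.995 and 0.005 quantiles.
Posterior mean ≈ 0.314, SD ≈ 0.075; a Normal approximation gives roughly [0.120, 0.507].
Exact: lower = 0.177; upper = 0.580.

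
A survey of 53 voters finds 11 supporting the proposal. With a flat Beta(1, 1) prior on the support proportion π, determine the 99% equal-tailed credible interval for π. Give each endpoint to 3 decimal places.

Posterior: Beta(1+11, 1+42) = Beta(12, 43).
Equal-tailed 99% interval: the 0.005 and 0.995 quantiles of Beta(12, 43).
Posterior mean ≈ 0.218, SD ≈ 0.055; a Normal approximation gives roughly [0.076, 0.360].
Exact: F⁻¹(0.005) = 0.097; F⁻¹(0.995) = 0.377.

[0.097, 0.377]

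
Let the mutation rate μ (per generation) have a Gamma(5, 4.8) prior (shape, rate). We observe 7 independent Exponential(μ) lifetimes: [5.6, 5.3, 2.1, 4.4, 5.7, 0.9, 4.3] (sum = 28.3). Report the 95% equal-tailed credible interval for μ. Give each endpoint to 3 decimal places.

Posterior: Gamma(5+7, 4.8+28.3) = Gamma(12, 33.1) (shape, rate).
Equal-tailed 95% interval: Gamma(12, 33.1) quantiles at 0.025 and 0.975.
Posterior mean ≈ 0.363, SD ≈ 0.105; a Normal approximation gives roughly [0.157, 0.568].
Exact: lower = 0.187; upper = 0.595.

[0.187, 0.595]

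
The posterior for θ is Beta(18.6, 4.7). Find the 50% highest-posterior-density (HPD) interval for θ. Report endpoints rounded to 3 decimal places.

[0.768, 0.876]

The posterior is unimodal and skewed, so the HPD interval has equal density at both endpoints and is the shortest 50% interval.
Solving f(0.768) = f(0.876) with F(0.876) − F(0.768) = 0.50 gives [0.768, 0.876].
For comparison, the equal-tailed interval is [0.747, 0.858]; the HPD is narrower and shifted toward the mode.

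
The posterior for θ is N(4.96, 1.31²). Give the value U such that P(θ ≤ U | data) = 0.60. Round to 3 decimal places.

Need U with P(θ ≤ U) = 0.60: U = 4.96 + z_{0.4}·1.31.
z = 0.253; U = 4.96 + 0.253 × 1.31 = 5.292.

5.292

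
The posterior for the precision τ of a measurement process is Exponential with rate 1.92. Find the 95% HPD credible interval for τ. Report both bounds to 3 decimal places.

The exponential density is strictly decreasing on [0, ∞), so the HPD interval is anchored at 0: [0, q] with P(τ ≤ q) = 0.95.
q = −ln(1 − 0.95) / 1.92 = 2.9957 / 1.92 = 1.560.

[0.000, 1.560]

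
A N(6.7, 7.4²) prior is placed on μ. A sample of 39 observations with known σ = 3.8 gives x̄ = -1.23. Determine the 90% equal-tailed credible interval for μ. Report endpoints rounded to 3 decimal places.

[-2.174, -0.179]

Posterior precision = 1/7.4² + 39/3.8² = 0.0183 + 2.7008 = 2.7191, so posterior SD = 0.6064.
Posterior mean = (6.7/7.4² + 39·-1.23/3.8²) / 2.7191 = -1.1767.
Interval: -1.1767 ± 1.645 × 0.6064 → [-2.174, -0.179].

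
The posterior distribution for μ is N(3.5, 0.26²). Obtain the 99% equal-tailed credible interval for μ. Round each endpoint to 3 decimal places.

The posterior is symmetric, so the 99% equal-tailed interval is μ = 3.5 ± z·0.26 with z = 2.576.
Half-width: 2.576 × 0.26 = 0.670.
3.5 − 0.670 = 2.830; 3.5 + 0.670 = 4.170.

[2.830, 4.170]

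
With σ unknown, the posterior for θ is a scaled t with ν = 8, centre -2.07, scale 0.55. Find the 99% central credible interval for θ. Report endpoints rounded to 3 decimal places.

[-3.915, -0.225]

The t_8 distribution is symmetric; the 99% interval is -2.07 ± t·0.55 with t_{0.995,8} = 3.355.
Half-width: 3.355 × 0.55 = 1.845.
-2.07 − 1.845 = -3.915; -2.07 + 1.845 = -0.225.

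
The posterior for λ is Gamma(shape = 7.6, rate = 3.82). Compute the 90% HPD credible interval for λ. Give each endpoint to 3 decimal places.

[0.835, 3.102]

The posterior is unimodal and skewed, so the HPD interval has equal density at both endpoints and is the shortest 90% interval.
Solving f(0.835) = f(3.102) with F(3.102) − F(0.835) = 0.90 gives [0.835, 3.102].
For comparison, the equal-tailed interval is [0.969, 3.306]; the HPD is narrower and shifted toward the mode.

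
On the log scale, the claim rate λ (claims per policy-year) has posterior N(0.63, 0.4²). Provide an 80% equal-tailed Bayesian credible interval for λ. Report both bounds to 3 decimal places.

[1.125, 3.135]

On the log scale the 80% interval is 0.63 ± 1.282 × 0.4 = [0.1174, 1.1426].
Exponentiate: [e^0.1174, e^1.1426] = [1.125, 3.135].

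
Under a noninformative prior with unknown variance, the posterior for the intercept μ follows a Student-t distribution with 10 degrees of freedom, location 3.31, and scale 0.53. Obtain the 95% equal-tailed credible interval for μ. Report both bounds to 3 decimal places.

[2.129, 4.491]

The t_10 distribution is symmetric; the 95% interval is 3.31 ± t·0.53 with t_{0.975,10} = 2.228.
Half-width: 2.228 × 0.53 = 1.181.
3.31 − 1.181 = 2.129; 3.31 + 1.181 = 4.491.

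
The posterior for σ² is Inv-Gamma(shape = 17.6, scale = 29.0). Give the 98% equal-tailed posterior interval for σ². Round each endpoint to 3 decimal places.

[1.007, 3.109]

Inverse-Gamma(17.6, 29.0) quantiles: F⁻¹(0.01) and F⁻¹(0.99).
Equivalently, 1/σ² ~ Gamma(17.6, rate = 29.0); invert its 0.99 and 0.01 quantiles.
Posterior mean ≈ 1.747, SD ≈ 0.442; a Normal approximation gives roughly [0.718, 2.776].
Exact: lower = 1.007; upper = 3.109.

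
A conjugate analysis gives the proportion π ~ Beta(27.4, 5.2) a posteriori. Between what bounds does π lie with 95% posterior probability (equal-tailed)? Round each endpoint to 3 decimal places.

Posterior: Beta(27.4, 5.2).
Equal-tailed 95% interval: the 0.025 and 0.975 quantiles of Beta(27.4, 5.2).
Posterior mean ≈ 0.840, SD ≈ 0.063; a Normal approximation gives roughly [0.717, 0.964].
Exact: F⁻¹(0.025) = 0.699; F⁻¹(0.975) = 0.943.

[0.699, 0.943]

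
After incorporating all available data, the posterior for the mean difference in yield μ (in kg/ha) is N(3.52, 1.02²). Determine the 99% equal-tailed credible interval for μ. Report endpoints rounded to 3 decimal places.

[0.893, 6.147]

The posterior is symmetric, so the 99% equal-tailed interval is μ = 3.52 ± z·1.02 with z = 2.576.
Half-width: 2.576 × 1.02 = 2.627.
3.52 − 2.627 = 0.893; 3.52 + 2.627 = 6.147.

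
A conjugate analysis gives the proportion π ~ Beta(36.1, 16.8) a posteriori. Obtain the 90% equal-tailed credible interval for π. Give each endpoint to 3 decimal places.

Posterior: Beta(36.1, 16.8).
Equal-tailed 90% interval: the 0.05 and 0.95 quantiles of Beta(36.1, 16.8).
Posterior mean ≈ 0.682, SD ≈ 0.063; a Normal approximation gives roughly [0.578, 0.787].
Exact: F⁻¹(0.05) = 0.574; F⁻¹(0.95) = 0.783.

[0.574, 0.783]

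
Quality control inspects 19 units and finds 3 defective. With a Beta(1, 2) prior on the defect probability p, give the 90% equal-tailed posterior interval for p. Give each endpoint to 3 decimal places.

[0.068, 0.329]

Posterior: Beta(1+3, 2+16) = Beta(4, 18).
Equal-tailed 90% interval: the 0.05 and 0.95 quantiles of Beta(4, 18).
Posterior mean ≈ 0.182, SD ≈ 0.080; a Normal approximation gives roughly [0.050, 0.314].
Exact: F⁻¹(0.05) = 0.068; F⁻¹(0.95) = 0.329.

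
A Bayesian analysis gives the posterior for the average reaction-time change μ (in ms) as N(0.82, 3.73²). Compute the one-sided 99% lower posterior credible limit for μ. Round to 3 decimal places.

Need L with P(μ ≥ L) = 0.99: L = 0.82 − z_{0.01}·3.73.
z = 2.326; L = 0.82 − 2.326 × 3.73 = -7.857.

-7.857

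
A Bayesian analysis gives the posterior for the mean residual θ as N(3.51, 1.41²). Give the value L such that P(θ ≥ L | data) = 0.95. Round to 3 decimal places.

Need L with P(θ ≥ L) = 0.95: L = 3.51 − z_{0.05}·1.41.
z = 1.645; L = 3.51 − 1.645 × 1.41 = 1.191.

1.191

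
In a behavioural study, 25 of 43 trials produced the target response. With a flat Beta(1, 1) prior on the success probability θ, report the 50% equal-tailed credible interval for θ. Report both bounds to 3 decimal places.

[0.529, 0.628]

Posterior: Beta(1+25, 1+18) = Beta(26, 19).
Equal-tailed 50% interval: the 0.25 and 0.75 quantiles of Beta(26, 19).
Posterior mean ≈ 0.578, SD ≈ 0.073; a Normal approximation gives roughly [0.529, 0.627].
Exact: F⁻¹(0.25) = 0.529; F⁻¹(0.75) = 0.628.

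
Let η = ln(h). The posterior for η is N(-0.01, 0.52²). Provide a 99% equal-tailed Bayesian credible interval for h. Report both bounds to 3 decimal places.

[0.259, 3.779]

On the log scale the 99% interval is -0.01 ± 2.576 × 0.52 = [-1.3494, 1.3294].
Exponentiate: [e^-1.3494, e^1.3294] = [0.259, 3.779].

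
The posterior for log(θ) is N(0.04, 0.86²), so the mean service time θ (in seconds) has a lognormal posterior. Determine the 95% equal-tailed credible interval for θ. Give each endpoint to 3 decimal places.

On the log scale the 95% interval is 0.04 ± 1.960 × 0.86 = [-1.6456, 1.7256].
Exponentiate: [e^-1.6456, e^1.7256] = [0.193, 5.616].

[0.193, 5.616]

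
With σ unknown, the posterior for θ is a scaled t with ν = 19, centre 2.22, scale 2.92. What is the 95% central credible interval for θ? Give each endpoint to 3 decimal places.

The t_19 distribution is symmetric; the 95% interval is 2.22 ± t·2.92 with t_{0.975,19} = 2.093.
Half-width: 2.093 × 2.92 = 6.112.
2.22 − 6.112 = -3.892; 2.22 + 6.112 = 8.332.

[-3.892, 8.332]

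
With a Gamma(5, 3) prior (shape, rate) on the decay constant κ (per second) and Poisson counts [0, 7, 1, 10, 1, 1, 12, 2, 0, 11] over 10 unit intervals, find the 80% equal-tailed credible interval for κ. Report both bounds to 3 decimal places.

[3.168, 4.558]

Posterior: Gamma(5+45, 3+10) = Gamma(50, 13) (shape, rate).
Equal-tailed 80% interval: Gamma(50, 13) quantiles at 0.1 and 0.9.
Posterior mean ≈ 3.846, SD ≈ 0.544; a Normal approximation gives roughly [3.149, 4.543].
Exact: lower = 3.168; upper = 4.558.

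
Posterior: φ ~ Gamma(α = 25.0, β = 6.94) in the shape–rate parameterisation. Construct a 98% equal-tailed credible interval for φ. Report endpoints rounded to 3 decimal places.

[2.140, 5.487]

Posterior: Gamma(shape 25.0, rate 6.94).
Equal-tailed 98% interval: Gamma(25.0, 6.94) quantiles at 0.01 and 0.99.
Posterior mean ≈ 3.602, SD ≈ 0.720; a Normal approximation gives roughly [1.926, 5.278].
Exact: lower = 2.140; upper = 5.487.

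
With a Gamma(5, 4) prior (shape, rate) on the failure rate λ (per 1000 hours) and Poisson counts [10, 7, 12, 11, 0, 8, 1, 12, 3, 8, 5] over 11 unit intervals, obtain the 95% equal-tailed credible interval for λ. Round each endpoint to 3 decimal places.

Posterior: Gamma(5+77, 4+11) = Gamma(82, 15) (shape, rate).
Equal-tailed 95% interval: Gamma(82, 15) quantiles at 0.025 and 0.975.
Posterior mean ≈ 5.467, SD ≈ 0.604; a Normal approximation gives roughly [4.283, 6.650].
Exact: lower = 4.348; upper = 6.712.

[4.348, 6.712]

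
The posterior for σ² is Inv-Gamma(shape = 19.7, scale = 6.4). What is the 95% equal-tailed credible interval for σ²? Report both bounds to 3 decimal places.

[0.218, 0.534]

Inverse-Gamma(19.7, 6.4) quantiles: F⁻¹(0.025) and F⁻¹(0.975).
Equivalently, 1/σ² ~ Gamma(19.7, rate = 6.4); invert its 0.975 and 0.025 quantiles.
Posterior mean ≈ 0.342, SD ≈ 0.081; a Normal approximation gives roughly [0.183, 0.502].
Exact: lower = 0.218; upper = 0.534.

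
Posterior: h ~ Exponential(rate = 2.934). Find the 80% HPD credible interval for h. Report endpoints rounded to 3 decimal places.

[0.000, 0.549]

The exponential density is strictly decreasing on [0, ∞), so the HPD interval is anchored at 0: [0, q] with P(h ≤ q) = 0.80.
q = −ln(1 − 0.80) / 2.934 = 1.6094 / 2.934 = 0.549.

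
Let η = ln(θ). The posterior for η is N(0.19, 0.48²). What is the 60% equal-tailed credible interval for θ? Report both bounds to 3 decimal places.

[0.807, 1.811]

On the log scale the 60% interval is 0.19 ± 0.842 × 0.48 = [-0.2140, 0.5940].
Exponentiate: [e^-0.2140, e^0.5940] = [0.807, 1.811].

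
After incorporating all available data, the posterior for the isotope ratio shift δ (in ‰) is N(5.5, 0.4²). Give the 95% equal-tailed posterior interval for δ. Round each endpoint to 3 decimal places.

[4.716, 6.284]

The posterior is symmetric, so the 95% equal-tailed interval is δ = 5.5 ± z·0.4 with z = 1.960.
Half-width: 1.960 × 0.4 = 0.784.
5.5 − 0.784 = 4.716; 5.5 + 0.784 = 6.284.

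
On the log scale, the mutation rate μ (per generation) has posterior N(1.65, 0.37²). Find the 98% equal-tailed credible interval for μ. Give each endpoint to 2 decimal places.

[2.20, 12.31]

On the log scale the 98% interval is 1.65 ± 2.326 × 0.37 = [0.7893, 2.5107].
Exponentiate: [e^0.7893, e^2.5107] = [2.20, 12.31].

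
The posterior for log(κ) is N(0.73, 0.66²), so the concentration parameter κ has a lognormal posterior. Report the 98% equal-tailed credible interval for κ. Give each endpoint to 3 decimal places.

On the log scale the 98% interval is 0.73 ± 2.326 × 0.66 = [-0.8054, 2.2654].
Exponentiate: [e^-0.8054, e^2.2654] = [0.447, 9.635].

[0.447, 9.635]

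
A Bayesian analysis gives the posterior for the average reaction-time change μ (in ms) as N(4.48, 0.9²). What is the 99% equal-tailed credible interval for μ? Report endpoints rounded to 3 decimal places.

The posterior is symmetric, so the 99% equal-tailed interval is μ = 4.48 ± z·0.9 with z = 2.576.
Half-width: 2.576 × 0.9 = 2.318.
4.48 − 2.318 = 2.162; 4.48 + 2.318 = 6.798.

[2.162, 6.798]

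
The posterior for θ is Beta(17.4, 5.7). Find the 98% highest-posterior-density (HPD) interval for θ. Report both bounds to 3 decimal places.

[0.540, 0.931]

The posterior is unimodal and skewed, so the HPD interval has equal density at both endpoints and is the shortest 98% interval.
Solving f(0.540) = f(0.931) with F(0.931) − F(0.540) = 0.98 gives [0.540, 0.931].
For comparison, the equal-tailed interval is [0.523, 0.921]; the HPD is narrower and shifted toward the mode.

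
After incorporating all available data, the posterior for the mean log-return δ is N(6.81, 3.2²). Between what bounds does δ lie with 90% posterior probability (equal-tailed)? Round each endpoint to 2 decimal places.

[1.55, 12.07]

The posterior is symmetric, so the 90% equal-tailed interval is δ = 6.81 ± z·3.2 with z = 1.645.
Half-width: 1.645 × 3.2 = 5.26.
6.81 − 5.26 = 1.55; 6.81 + 5.26 = 12.07.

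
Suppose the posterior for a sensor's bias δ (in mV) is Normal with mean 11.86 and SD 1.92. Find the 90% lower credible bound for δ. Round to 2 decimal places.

9.40

Need L with P(δ ≥ L) = 0.90: L = 11.86 − z_{0.1}·1.92.
z = 1.282; L = 11.86 − 1.282 × 1.92 = 9.40.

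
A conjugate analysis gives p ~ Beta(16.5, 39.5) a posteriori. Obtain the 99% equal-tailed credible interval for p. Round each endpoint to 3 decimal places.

[0.155, 0.461]

Posterior: Beta(16.5, 39.5).
Equal-tailed 99% interval: the 0.005 and 0.995 quantiles of Beta(16.5, 39.5).
Posterior mean ≈ 0.295, SD ≈ 0.060; a Normal approximation gives roughly [0.139, 0.450].
Exact: F⁻¹(0.005) = 0.155; F⁻¹(0.995) = 0.461.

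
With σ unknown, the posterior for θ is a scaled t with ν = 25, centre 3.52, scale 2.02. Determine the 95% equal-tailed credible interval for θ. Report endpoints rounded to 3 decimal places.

The t_25 distribution is symmetric; the 95% interval is 3.52 ± t·2.02 with t_{0.975,25} = 2.060.
Half-width: 2.060 × 2.02 = 4.160.
3.52 − 4.160 = -0.640; 3.52 + 4.160 = 7.680.

[-0.640, 7.680]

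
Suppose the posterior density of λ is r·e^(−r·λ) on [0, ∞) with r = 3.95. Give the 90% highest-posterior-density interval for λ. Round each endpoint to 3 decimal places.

The exponential density is strictly decreasing on [0, ∞), so the HPD interval is anchored at 0: [0, q] with P(λ ≤ q) = 0.90.
q = −ln(1 − 0.90) / 3.95 = 2.3026 / 3.95 = 0.583.

[0.000, 0.583]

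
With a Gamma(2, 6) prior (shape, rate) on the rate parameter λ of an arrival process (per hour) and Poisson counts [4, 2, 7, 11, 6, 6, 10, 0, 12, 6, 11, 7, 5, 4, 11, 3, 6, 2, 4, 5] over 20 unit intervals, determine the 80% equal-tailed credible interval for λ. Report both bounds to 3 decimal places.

Posterior: Gamma(2+122, 6+20) = Gamma(124, 26) (shape, rate).
Equal-tailed 80% interval: Gamma(124, 26) quantiles at 0.1 and 0.9.
Posterior mean ≈ 4.769, SD ≈ 0.428; a Normal approximation gives roughly [4.220, 5.318].
Exact: lower = 4.229; upper = 5.326.

[4.229, 5.326]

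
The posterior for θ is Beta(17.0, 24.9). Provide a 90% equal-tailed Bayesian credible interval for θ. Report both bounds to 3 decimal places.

[0.285, 0.532]

Posterior: Beta(17.0, 24.9).
Equal-tailed 90% interval: the 0.05 and 0.95 quantiles of Beta(17.0, 24.9).
Posterior mean ≈ 0.406, SD ≈ 0.075; a Normal approximation gives roughly [0.282, 0.529].
Exact: F⁻¹(0.05) = 0.285; F⁻¹(0.95) = 0.532.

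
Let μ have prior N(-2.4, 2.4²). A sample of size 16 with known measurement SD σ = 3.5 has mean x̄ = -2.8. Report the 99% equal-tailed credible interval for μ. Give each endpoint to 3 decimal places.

[-4.871, -0.636]

Posterior precision = 1/2.4² + 16/3.5² = 0.1736 + 1.3061 = 1.4797, so posterior SD = 0.8221.
Posterior mean = (-2.4/2.4² + 16·-2.8/3.5²) / 1.4797 = -2.7531.
Interval: -2.7531 ± 2.576 × 0.8221 → [-4.871, -0.636].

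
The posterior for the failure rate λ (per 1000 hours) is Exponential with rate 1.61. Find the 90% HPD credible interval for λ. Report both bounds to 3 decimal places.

The exponential density is strictly decreasing on [0, ∞), so the HPD interval is anchored at 0: [0, q] with P(λ ≤ q) = 0.90.
q = −ln(1 − 0.90) / 1.61 = 2.3026 / 1.61 = 1.430.

[0.000, 1.430]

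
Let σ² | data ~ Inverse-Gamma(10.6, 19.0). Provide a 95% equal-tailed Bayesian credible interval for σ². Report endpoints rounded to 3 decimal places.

[1.063, 3.646]

Inverse-Gamma(10.6, 19.0) quantiles: F⁻¹(0.025) and F⁻¹(0.975).
Equivalently, 1/σ² ~ Gamma(10.6, rate = 19.0); invert its 0.975 and 0.025 quantiles.
Posterior mean ≈ 1.979, SD ≈ 0.675; a Normal approximation gives roughly [0.656, 3.302].
Exact: lower = 1.063; upper = 3.646.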